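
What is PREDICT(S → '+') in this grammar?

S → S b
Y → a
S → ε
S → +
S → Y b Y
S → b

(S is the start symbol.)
{ '+' }

PREDICT(S → '+') = (FIRST(RHS) \ {ε}) ∪ (FOLLOW(S) if ε ∈ FIRST(RHS), i.e. RHS ⇒* ε)
FIRST('+') = { '+' }
ε ∉ FIRST('+'), so FOLLOW(S) is not added.
PREDICT(S → '+') = { '+' }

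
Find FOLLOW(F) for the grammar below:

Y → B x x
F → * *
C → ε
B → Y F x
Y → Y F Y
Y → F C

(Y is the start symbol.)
{ $, '*', 'x' }

In B → Y F x: F is followed by x, add FIRST(x) \ {ε} = { 'x' }
In Y → Y F Y: F is followed by Y, add FIRST(Y) \ {ε} = { '*' }
In Y → F C: F is followed by C, add FIRST(C) \ {ε} = { }
  C is nullable, so also add FOLLOW(Y)

The FOLLOW sets referred to above (computed the same way, to a fixed point):
  FOLLOW(Y) = { $, '*' }

Taking the union: FOLLOW(F) = { $, '*', 'x' }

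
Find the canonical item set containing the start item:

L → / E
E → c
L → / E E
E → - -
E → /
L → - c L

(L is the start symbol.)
First, augment the grammar with L' → L
I₀ = CLOSURE({ [L' → . L] }):
  [L' → . L] has the dot before L: add [L → . / E], [L → . / E E], [L → . - c L]
No further items can be added.

I₀ = { [L → . - c L], [L → . / E E], [L → . / E], [L' → . L] }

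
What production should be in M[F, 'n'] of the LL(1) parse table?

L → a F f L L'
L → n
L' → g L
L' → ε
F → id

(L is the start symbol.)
Empty (error entry)

To find M[F, 'n'], we find productions for F where 'n' is in the predict set (PREDICT(N → α) = (FIRST(α) \ {ε}) ∪ (FOLLOW(N) if α ⇒* ε)).

F → id: PREDICT = { 'id' }

M[F, 'n'] is empty (no production applies)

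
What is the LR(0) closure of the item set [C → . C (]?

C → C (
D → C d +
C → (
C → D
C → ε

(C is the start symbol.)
{ [C → . (], [C → . C (], [C → . D], [C → .], [D → . C d +] }

Start with: [C → . C (]
  [C → . C (] has the dot before C: add [C → . (], [C → . D], [C → .]
  [C → . D] has the dot before D: add [D → . C d +]
No further items can be added.

CLOSURE = { [C → . (], [C → . C (], [C → . D], [C → .], [D → . C d +] }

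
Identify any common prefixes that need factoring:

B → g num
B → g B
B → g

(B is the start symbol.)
Yes, B has productions with common prefix 'g'

Left-factoring is needed when two productions for the same non-terminal
share a common prefix on the right-hand side.

Productions for B:
  B → g num
  B → g B
  B → g

Found common prefix 'g' in productions for B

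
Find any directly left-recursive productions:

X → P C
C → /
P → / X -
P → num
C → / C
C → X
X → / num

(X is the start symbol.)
No direct left recursion

Direct left recursion occurs when N → N α for some non-terminal N (the right-hand side begins with the left-hand side itself).

X → P C: starts with P
C → /: starts with '/'
P → / X -: starts with '/'
P → num: starts with num
C → / C: starts with '/'
C → X: starts with X
X → / num: starts with '/'

No direct left recursion found.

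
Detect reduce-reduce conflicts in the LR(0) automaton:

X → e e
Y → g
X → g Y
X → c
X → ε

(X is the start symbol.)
A reduce-reduce conflict occurs when an LR(0) state has two complete items [A → α .] and [B → β .] — both call for a reduction, and with no lookahead the parser cannot choose between them.

Augment with X' → X and build the canonical LR(0) collection (I0 = CLOSURE({[X' → . X]}), then GOTO on every symbol after a dot until no new states appear). It has 8 states:
  I0: { [X → . c], [X → . e e], [X → . g Y], [X → .], [X' → . X] }  — shift, reduce
  I1: { [X' → X .] }  — accept
  I2: { [X → c .] }  — reduce
  I3: { [X → e . e] }  — shift
  I4: { [X → g . Y], [Y → . g] }  — shift
  I5: { [X → g Y .] }  — reduce
  I6: { [Y → g .] }  — reduce
  I7: { [X → e e .] }  — reduce

No state contains more than one complete item.

Answer: No reduce-reduce conflicts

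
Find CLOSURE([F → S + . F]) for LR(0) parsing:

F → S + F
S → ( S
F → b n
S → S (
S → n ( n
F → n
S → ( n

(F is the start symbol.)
{ [F → . S + F], [F → . b n], [F → . n], [F → S + . F], [S → . ( S], [S → . ( n], [S → . S (], [S → . n ( n] }

To compute CLOSURE, for each item [A → α.Bβ] where B is a non-terminal, add [B → .γ] for all productions B → γ; repeat for the newly added items until nothing changes.

Start with: [F → S + . F]
  [F → S + . F] has the dot before F: add [F → . S + F], [F → . b n], [F → . n]
  [F → . S + F] has the dot before S: add [S → . ( S], [S → . S (], [S → . n ( n], [S → . ( n]
No further items can be added.

CLOSURE = { [F → . S + F], [F → . b n], [F → . n], [F → S + . F], [S → . ( S], [S → . ( n], [S → . S (], [S → . n ( n] }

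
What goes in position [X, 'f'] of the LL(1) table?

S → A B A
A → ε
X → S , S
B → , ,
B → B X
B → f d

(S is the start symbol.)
To find M[X, 'f'], we find productions for X where 'f' is in the predict set (PREDICT(N → α) = (FIRST(α) \ {ε}) ∪ (FOLLOW(N) if α ⇒* ε)).

Relevant sets:
  FIRST(S) = { ',', 'f' }

X → S , S: PREDICT = { ',', 'f' }
  'f' is in predict set, so this production goes in M[X, 'f']

M[X, 'f'] = X → S , S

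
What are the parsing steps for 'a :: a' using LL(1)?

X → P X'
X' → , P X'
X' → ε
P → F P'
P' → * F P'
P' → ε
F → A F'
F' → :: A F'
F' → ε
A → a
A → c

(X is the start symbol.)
LL(1) parsing maintains a stack (initially the start symbol over $) and the input. At each step: if the stack top is a terminal, match it against the current input token; if it is a non-terminal N, replace it with the RHS of M[N, lookahead] (the unique production whose predict set contains the lookahead).

Stack is shown with the top on the left.

Stack            Input     Action
---------------------------------
X $              a :: a $  output X → P X'
P X' $           a :: a $  output P → F P'
F P' X' $        a :: a $  output F → A F'
A F' P' X' $     a :: a $  output A → a
a F' P' X' $     a :: a $  match 'a'
F' P' X' $       :: a $    output F' → :: A F'
:: A F' P' X' $  :: a $    match '::'
A F' P' X' $     a $       output A → a
a F' P' X' $     a $       match 'a'
F' P' X' $       $         output F' → ε
P' X' $          $         output P' → ε
X' $             $         output X' → ε
$                $         accept

The string is accepted.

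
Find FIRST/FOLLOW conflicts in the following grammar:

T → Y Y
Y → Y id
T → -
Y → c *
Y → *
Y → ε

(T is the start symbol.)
A FIRST/FOLLOW conflict occurs when a non-terminal N has a nullable alternative N → β (β ⇒* ε) and another alternative N → α with FIRST(α) ∩ FOLLOW(N) ≠ ∅: on such a lookahead the parser cannot decide between expanding α and letting N vanish via β.

Nullable non-terminals: T, Y.
FIRST sets used below: FIRST(Y) = { '*', 'c', 'id', ε }

T: nullable alternative(s) T → Y Y; FOLLOW(T) = { $ }
  T → Y Y: FIRST \ {ε} = { '*', 'c', 'id' } — this is the only nullable alternative, skip
  T → -: FIRST \ {ε} = { '-' } — disjoint from FOLLOW(T)

Y: nullable alternative(s) Y → ε; FOLLOW(Y) = { $, '*', 'c', 'id' }
  Y → Y id: FIRST \ {ε} = { '*', 'c', 'id' } — overlaps FOLLOW(Y) on { '*', 'c', 'id' }: CONFLICT
  Y → c *: FIRST \ {ε} = { 'c' } — overlaps FOLLOW(Y) on { 'c' }: CONFLICT
  Y → *: FIRST \ {ε} = { '*' } — overlaps FOLLOW(Y) on { '*' }: CONFLICT
  Y → ε: FIRST \ {ε} = { } — this is the only nullable alternative, skip

So the grammar has 3 FIRST/FOLLOW conflicts (marked CONFLICT above).

Answer: Yes. Y → Y id with FOLLOW(Y) on { '*', 'c', 'id' }; Y → c '*' with FOLLOW(Y) on { 'c' }; Y → '*' with FOLLOW(Y) on { '*' }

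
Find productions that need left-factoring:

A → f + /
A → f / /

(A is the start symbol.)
Yes, A has productions with common prefix 'f'

Left-factoring is needed when two productions for the same non-terminal
share a common prefix on the right-hand side.

Productions for A:
  A → f + /
  A → f / /

Found common prefix 'f' in productions for A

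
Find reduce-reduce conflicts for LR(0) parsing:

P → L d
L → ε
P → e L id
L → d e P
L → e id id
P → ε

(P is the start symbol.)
Yes — I0: [L → .] vs [P → .]; I10: [L → .] vs [P → .]

Augment with P' → P and build the canonical LR(0) collection (I0 = CLOSURE({[P' → . P]}), then GOTO on every symbol after a dot until no new states appear). It has 13 states:
  I0: { [L → . d e P], [L → . e id id], [L → .], [P → . L d], [P → . e L id], [P → .], [P' → . P] }  — shift, 2 reduces
  I1: { [P → L . d] }  — shift
  I2: { [P' → P .] }  — accept
  I3: { [L → d . e P] }  — shift
  I4: { [L → . d e P], [L → . e id id], [L → .], [L → e . id id], [P → e . L id] }  — shift, reduce
  I5: { [P → e L . id] }  — shift
  I6: { [L → e . id id] }  — shift
  I7: { [L → e id . id] }  — shift
  I8: { [L → e id id .] }  — reduce
  I9: { [P → e L id .] }  — reduce
  I10: { [L → . d e P], [L → . e id id], [L → .], [L → d e . P], [P → . L d], [P → . e L id], [P → .] }  — shift, 2 reduces
  I11: { [L → d e P .] }  — reduce
  I12: { [P → L d .] }  — reduce

I0 contains complete items [L → .], [P → .] — reduce-reduce conflict.
I10 contains complete items [L → .], [P → .] — reduce-reduce conflict.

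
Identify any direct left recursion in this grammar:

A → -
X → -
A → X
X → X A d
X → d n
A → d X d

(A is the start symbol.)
Yes, X is left-recursive

A → -: starts with '-'
X → -: starts with '-'
A → X: starts with X
X → X A d: LEFT RECURSIVE (starts with X)
X → d n: starts with d
A → d X d: starts with d

The grammar has direct left recursion on: X.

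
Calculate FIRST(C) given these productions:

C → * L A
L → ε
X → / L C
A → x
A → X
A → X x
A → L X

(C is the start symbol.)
To compute FIRST(C), examine every production with C on the left-hand side, reading each right-hand side left to right until a non-nullable symbol is reached.

From C → * L A:
  - '*' is a terminal: add '*' and stop

Collecting: FIRST(C) = { '*' }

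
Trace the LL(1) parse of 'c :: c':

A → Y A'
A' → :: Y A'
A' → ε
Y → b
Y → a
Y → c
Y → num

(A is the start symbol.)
Stack is shown with the top on the left.

Stack      Input     Action
---------------------------
A $        c :: c $  output A → Y A'
Y A' $     c :: c $  output Y → c
c A' $     c :: c $  match 'c'
A' $       :: c $    output A' → :: Y A'
:: Y A' $  :: c $    match '::'
Y A' $     c $       output Y → c
c A' $     c $       match 'c'
A' $       $         output A' → ε
$          $         accept

The string is accepted.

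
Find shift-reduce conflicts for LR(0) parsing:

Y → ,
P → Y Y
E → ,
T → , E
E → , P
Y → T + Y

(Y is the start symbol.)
Augment with Y' → Y and build the canonical LR(0) collection (I0 = CLOSURE({[Y' → . Y]}), then GOTO on every symbol after a dot until no new states appear). It has 11 states:
  I0: { [T → . , E], [Y → . ,], [Y → . T + Y], [Y' → . Y] }  — shift
  I1: { [E → . , P], [E → . ,], [T → , . E], [Y → , .] }  — shift, reduce
  I2: { [Y → T . + Y] }  — shift
  I3: { [Y' → Y .] }  — accept
  I4: { [T → . , E], [Y → . ,], [Y → . T + Y], [Y → T + . Y] }  — shift
  I5: { [Y → T + Y .] }  — reduce
  I6: { [E → , . P], [E → , .], [P → . Y Y], [T → . , E], [Y → . ,], [Y → . T + Y] }  — shift, reduce
  I7: { [T → , E .] }  — reduce
  I8: { [E → , P .] }  — reduce
  I9: { [P → Y . Y], [T → . , E], [Y → . ,], [Y → . T + Y] }  — shift
  I10: { [P → Y Y .] }  — reduce

I1 contains reduce item [Y → , .] and shift items [E → . ,], [E → . , P] — shift-reduce conflict.
I6 contains reduce item [E → , .] and shift items [T → . , E], [Y → . ,] — shift-reduce conflict.

Answer: Yes — I1: [Y → , .] vs [E → . ,]; I6: [E → , .] vs [T → . , E]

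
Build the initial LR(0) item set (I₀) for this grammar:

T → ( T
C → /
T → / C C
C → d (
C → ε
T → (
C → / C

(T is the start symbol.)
First, augment the grammar with T' → T
I₀ = CLOSURE({ [T' → . T] }):
  [T' → . T] has the dot before T: add [T → . ( T], [T → . / C C], [T → . (]
No further items can be added.

I₀ = { [T → . ( T], [T → . (], [T → . / C C], [T' → . T] }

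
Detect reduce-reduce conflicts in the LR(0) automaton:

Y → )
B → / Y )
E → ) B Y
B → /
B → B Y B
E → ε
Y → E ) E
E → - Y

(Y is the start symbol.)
A reduce-reduce conflict occurs when an LR(0) state has two complete items [A → α .] and [B → β .] — both call for a reduction, and with no lookahead the parser cannot choose between them.

Augment with Y' → Y and build the canonical LR(0) collection (I0 = CLOSURE({[Y' → . Y]}), then GOTO on every symbol after a dot until no new states appear). It has 16 states:
  I0: { [E → . ) B Y], [E → . - Y], [E → .], [Y → . )], [Y → . E ) E], [Y' → . Y] }  — shift, reduce
  I1: { [B → . / Y )], [B → . /], [B → . B Y B], [E → ) . B Y], [Y → ) .] }  — shift, reduce
  I2: { [E → - . Y], [E → . ) B Y], [E → . - Y], [E → .], [Y → . )], [Y → . E ) E] }  — shift, reduce
  I3: { [Y → E . ) E] }  — shift
  I4: { [Y' → Y .] }  — accept
  I5: { [E → . ) B Y], [E → . - Y], [E → .], [Y → E ) . E] }  — shift, reduce
  I6: { [B → . / Y )], [B → . /], [B → . B Y B], [E → ) . B Y] }  — shift
  I7: { [Y → E ) E .] }  — reduce
  I8: { [B → / . Y )], [B → / .], [E → . ) B Y], [E → . - Y], [E → .], [Y → . )], [Y → . E ) E] }  — shift, 2 reduces
  I9: { [B → B . Y B], [E → ) B . Y], [E → . ) B Y], [E → . - Y], [E → .], [Y → . )], [Y → . E ) E] }  — shift, reduce
  I10: { [B → . / Y )], [B → . /], [B → . B Y B], [B → B Y . B], [E → ) B Y .] }  — shift, reduce
  I11: { [B → B . Y B], [B → B Y B .], [E → . ) B Y], [E → . - Y], [E → .], [Y → . )], [Y → . E ) E] }  — shift, 2 reduces
  I12: { [B → . / Y )], [B → . /], [B → . B Y B], [B → B Y . B] }  — shift
  I13: { [B → / Y . )] }  — shift
  I14: { [B → / Y ) .] }  — reduce
  I15: { [E → - Y .] }  — reduce

I8 contains complete items [B → / .], [E → .] — reduce-reduce conflict.
I11 contains complete items [B → B Y B .], [E → .] — reduce-reduce conflict.

Answer: Yes — I8: [B → / .] vs [E → .]; I11: [B → B Y B .] vs [E → .]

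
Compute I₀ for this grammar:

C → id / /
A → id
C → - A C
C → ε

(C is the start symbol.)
{ [C → . - A C], [C → . id / /], [C → .], [C' → . C] }

First, augment the grammar with C' → C
I₀ = CLOSURE({ [C' → . C] }):
  [C' → . C] has the dot before C: add [C → . id / /], [C → . - A C], [C → .]
No further items can be added.

I₀ = { [C → . - A C], [C → . id / /], [C → .], [C' → . C] }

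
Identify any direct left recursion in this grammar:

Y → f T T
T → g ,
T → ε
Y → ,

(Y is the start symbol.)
No direct left recursion

Direct left recursion occurs when N → N α for some non-terminal N (the right-hand side begins with the left-hand side itself).

Y → f T T: starts with f
T → g ,: starts with g
T → ε: starts with ε
Y → ,: starts with ','

No direct left recursion found.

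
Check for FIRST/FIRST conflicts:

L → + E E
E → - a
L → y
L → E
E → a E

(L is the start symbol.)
No FIRST/FIRST conflicts.

FIRST sets of the non-terminals at (or reachable through a nullable prefix from) the front of some alternative:
  FIRST(E) = { '-', 'a' }

Productions for L:
  L → + E E: FIRST = { '+' }
  L → y: FIRST = { 'y' }
  L → E: FIRST = { '-', 'a' }
Productions for E:
  E → - a: FIRST = { '-' }
  E → a E: FIRST = { 'a' }

All alternatives of each non-terminal have pairwise disjoint FIRST sets.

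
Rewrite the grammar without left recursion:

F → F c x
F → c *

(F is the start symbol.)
F is directly left-recursive. The standard transformation for
  A → A α₁ | ... | A α_m | β₁ | ... | β_n
is
  A  → β₁ A' | ... | β_n A'
  A' → α₁ A' | ... | α_m A' | ε

F → c * becomes F → c * F'
F → F c x becomes F' → c x F'
Add F' → ε

Resulting grammar:
F → c * F'
F' → c x F'
F' → ε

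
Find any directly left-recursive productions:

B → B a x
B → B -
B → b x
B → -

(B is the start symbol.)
Direct left recursion occurs when N → N α for some non-terminal N (the right-hand side begins with the left-hand side itself).

B → B a x: LEFT RECURSIVE (starts with B)
B → B -: LEFT RECURSIVE (starts with B)
B → b x: starts with b
B → -: starts with '-'

The grammar has direct left recursion on: B.

Answer: Yes, B is left-recursive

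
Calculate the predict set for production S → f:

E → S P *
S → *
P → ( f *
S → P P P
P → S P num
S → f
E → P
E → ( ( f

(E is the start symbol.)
{ 'f' }

PREDICT(S → f) = (FIRST(RHS) \ {ε}) ∪ (FOLLOW(S) if ε ∈ FIRST(RHS), i.e. RHS ⇒* ε)
FIRST(f) = { 'f' }
ε ∉ FIRST(f), so FOLLOW(S) is not added.
PREDICT(S → f) = { 'f' }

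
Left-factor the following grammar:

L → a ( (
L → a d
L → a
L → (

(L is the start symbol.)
Left-factoring transforms A → αβ₁ | αβ₂ into A → αA' and A' → β₁ | β₂
(α is the longest common prefix among the alternatives). Repeat until
no nonterminal has two alternatives with a common prefix.

Round 1: L has alternatives sharing prefix 'a'. Introduce L': L → a L'
  Add: L' → ( (
  Add: L' → d
  Add: L' → ε

No remaining common prefixes — done.

Resulting grammar:
L → a L'
L' → ( (
L' → d
L' → ε
L → (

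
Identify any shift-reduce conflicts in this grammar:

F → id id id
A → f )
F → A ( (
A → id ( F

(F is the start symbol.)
A shift-reduce conflict occurs when an LR(0) state has both:
  - a complete (reduce) item [A → α .] (dot at the end), and
  - a shift item [B → β . c γ] (dot before a terminal).

Augment with F' → F and build the canonical LR(0) collection (I0 = CLOSURE({[F' → . F]}), then GOTO on every symbol after a dot until no new states appear). It has 12 states:
  I0: { [A → . f )], [A → . id ( F], [F → . A ( (], [F → . id id id], [F' → . F] }  — shift
  I1: { [F → A . ( (] }  — shift
  I2: { [F' → F .] }  — accept
  I3: { [A → f . )] }  — shift
  I4: { [A → id . ( F], [F → id . id id] }  — shift
  I5: { [A → . f )], [A → . id ( F], [A → id ( . F], [F → . A ( (], [F → . id id id] }  — shift
  I6: { [F → id id . id] }  — shift
  I7: { [F → id id id .] }  — reduce
  I8: { [A → id ( F .] }  — reduce
  I9: { [A → f ) .] }  — reduce
  I10: { [F → A ( . (] }  — shift
  I11: { [F → A ( ( .] }  — reduce

No state contains both a complete item and a shift item.

Answer: No shift-reduce conflicts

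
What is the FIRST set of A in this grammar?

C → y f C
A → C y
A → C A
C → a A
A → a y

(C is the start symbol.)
{ 'a', 'y' }

FIRST sets of the other non-terminals involved (by the same procedure, iterated to a fixed point):
  FIRST(C) = { 'a', 'y' }

From A → C y:
  - C is a non-terminal: add FIRST(C) \ {ε} = { 'a', 'y' }
    C is not nullable, so stop
From A → C A:
  - C is a non-terminal: add FIRST(C) \ {ε} = { 'a', 'y' }
    C is not nullable, so stop
From A → a y:
  - a is a terminal: add 'a' and stop

Collecting: FIRST(A) = { 'a', 'y' }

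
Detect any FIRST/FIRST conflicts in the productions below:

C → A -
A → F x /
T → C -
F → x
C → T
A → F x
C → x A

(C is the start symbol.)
Yes. C → A '-' / C → T on { 'x' }; C → A '-' / C → x A on { 'x' }; C → T / C → x A on { 'x' }; A → F x '/' / A → F x on { 'x' }

FIRST sets of the non-terminals at (or reachable through a nullable prefix from) the front of some alternative:
  FIRST(A) = { 'x' }
  FIRST(T) = { 'x' }
  FIRST(F) = { 'x' }

Productions for C:
  C → A -: FIRST = { 'x' }
  C → T: FIRST = { 'x' }
  C → x A: FIRST = { 'x' }
Productions for A:
  A → F x /: FIRST = { 'x' }
  A → F x: FIRST = { 'x' }
T, F have only one production, so no FIRST/FIRST conflict is possible there.

Conflict for C: C → A - and C → T
  Overlap: { 'x' }
Conflict for C: C → A - and C → x A
  Overlap: { 'x' }
Conflict for C: C → T and C → x A
  Overlap: { 'x' }
Conflict for A: A → F x / and A → F x
  Overlap: { 'x' }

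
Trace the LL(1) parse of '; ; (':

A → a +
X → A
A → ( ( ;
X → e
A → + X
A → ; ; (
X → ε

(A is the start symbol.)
LL(1) parsing maintains a stack (initially the start symbol over $) and the input. At each step: if the stack top is a terminal, match it against the current input token; if it is a non-terminal N, replace it with the RHS of M[N, lookahead] (the unique production whose predict set contains the lookahead).

Stack is shown with the top on the left.

Stack    Input    Action
------------------------
A $      ; ; ( $  output A → ; ; (
; ; ( $  ; ; ( $  match ';'
; ( $    ; ( $    match ';'
( $      ( $      match '('
$        $        accept

The string is accepted.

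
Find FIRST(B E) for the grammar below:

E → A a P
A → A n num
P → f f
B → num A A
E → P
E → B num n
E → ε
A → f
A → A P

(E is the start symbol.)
{ 'num' }

FIRST sets of the non-terminals involved (from the grammar, by fixed-point iteration):
  FIRST(B) = { 'num' }

To compute FIRST(B E), process the symbols left to right:
Symbol B is a non-terminal. Add FIRST(B) \ {ε} = { 'num' }
B is not nullable (ε ∉ FIRST(B)), so stop here.
FIRST(B E) = { 'num' }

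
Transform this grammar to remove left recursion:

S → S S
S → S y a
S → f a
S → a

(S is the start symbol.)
S is directly left-recursive. The standard transformation for
  A → A α₁ | ... | A α_m | β₁ | ... | β_n
is
  A  → β₁ A' | ... | β_n A'
  A' → α₁ A' | ... | α_m A' | ε

S → f a becomes S → f a S'
S → a becomes S → a S'
S → S S becomes S' → S S'
S → S y a becomes S' → y a S'
Add S' → ε

Resulting grammar:
S → f a S'
S → a S'
S' → S S'
S' → y a S'
S' → ε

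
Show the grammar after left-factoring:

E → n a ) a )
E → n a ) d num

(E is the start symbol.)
E → n a ) E'
E' → a )
E' → d num

Left-factoring transforms A → αβ₁ | αβ₂ into A → αA' and A' → β₁ | β₂
(α is the longest common prefix among the alternatives). Repeat until
no nonterminal has two alternatives with a common prefix.

Round 1: E has alternatives sharing prefix 'n a )'. Introduce E': E → n a ) E'
  Add: E' → a )
  Add: E' → d num

No remaining common prefixes — done.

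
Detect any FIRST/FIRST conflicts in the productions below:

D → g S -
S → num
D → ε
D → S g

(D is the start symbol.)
A FIRST/FIRST conflict occurs when two productions N → α and N → β for the same non-terminal have FIRST(α) ∩ FIRST(β) ≠ ∅ (with ε ∈ FIRST of a nullable right-hand side, so two nullable alternatives also conflict).

FIRST sets of the non-terminals at (or reachable through a nullable prefix from) the front of some alternative:
  FIRST(S) = { 'num' }

Productions for D:
  D → g S -: FIRST = { 'g' }
  D → ε: FIRST = { ε }
  D → S g: FIRST = { 'num' }
S has only one production, so no FIRST/FIRST conflict is possible there.

All alternatives of each non-terminal have pairwise disjoint FIRST sets.

Answer: No FIRST/FIRST conflicts.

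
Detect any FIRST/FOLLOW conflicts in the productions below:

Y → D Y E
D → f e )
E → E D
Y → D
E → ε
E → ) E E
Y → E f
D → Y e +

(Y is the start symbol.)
Nullable non-terminals: E.
FIRST sets used below: FIRST(E) = { ')', 'f', ε }, FIRST(D) = { ')', 'f' }

E: nullable alternative(s) E → ε; FOLLOW(E) = { $, ')', 'e', 'f' }
  E → E D: FIRST \ {ε} = { ')', 'f' } — overlaps FOLLOW(E) on { ')', 'f' }: CONFLICT
  E → ε: FIRST \ {ε} = { } — this is the only nullable alternative, skip
  E → ) E E: FIRST \ {ε} = { ')' } — overlaps FOLLOW(E) on { ')' }: CONFLICT

D, Y have no nullable alternative, so no FIRST/FOLLOW check is needed there.

So the grammar has 2 FIRST/FOLLOW conflicts (marked CONFLICT above).

Answer: Yes. E → E D with FOLLOW(E) on { ')', 'f' }; E → ')' E E with FOLLOW(E) on { ')' }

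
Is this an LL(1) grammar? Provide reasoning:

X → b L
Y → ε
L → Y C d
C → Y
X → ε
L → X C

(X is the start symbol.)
Yes, the grammar is LL(1).

A grammar is LL(1) if for each non-terminal N with multiple productions, the predict sets of those productions are pairwise disjoint, where PREDICT(N → α) = (FIRST(α) \ {ε}) ∪ (FOLLOW(N) if α ⇒* ε).

Relevant sets:
  FIRST(Y) = { ε }
  FIRST(C) = { ε }
  FIRST(X) = { 'b', ε }
  FOLLOW(X) = { $ }
  FOLLOW(L) = { $ }

For X:
  PREDICT(X → b L) = { 'b' }
  PREDICT(X → ε) = { $ }
For L:
  PREDICT(L → Y C d) = { 'd' }
  PREDICT(L → X C) = { $, 'b' }
Y, C have a single production, so nothing to check there.

All predict sets are disjoint. The grammar IS LL(1).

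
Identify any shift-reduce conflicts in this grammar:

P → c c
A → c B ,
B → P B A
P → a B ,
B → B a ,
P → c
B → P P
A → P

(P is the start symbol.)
Yes — I3: [P → c .] vs [P → c . c]; I8: [B → P P .] vs [P → . a B ,]; I12: [P → c .] vs [P → . a B ,]; I14: [P → c .] vs [P → c . c]

Augment with P' → P and build the canonical LR(0) collection (I0 = CLOSURE({[P' → . P]}), then GOTO on every symbol after a dot until no new states appear). It has 19 states:
  I0: { [P → . a B ,], [P → . c c], [P → . c], [P' → . P] }  — shift
  I1: { [P' → P .] }  — accept
  I2: { [B → . B a ,], [B → . P B A], [B → . P P], [P → . a B ,], [P → . c c], [P → . c], [P → a . B ,] }  — shift
  I3: { [P → c . c], [P → c .] }  — shift, reduce
  I4: { [P → c c .] }  — reduce
  I5: { [B → B . a ,], [P → a B . ,] }  — shift
  I6: { [B → . B a ,], [B → . P B A], [B → . P P], [B → P . B A], [B → P . P], [P → . a B ,], [P → . c c], [P → . c] }  — shift
  I7: { [A → . P], [A → . c B ,], [B → B . a ,], [B → P B . A], [P → . a B ,], [P → . c c], [P → . c] }  — shift
  I8: { [B → . B a ,], [B → . P B A], [B → . P P], [B → P . B A], [B → P . P], [B → P P .], [P → . a B ,], [P → . c c], [P → . c] }  — shift, reduce
  I9: { [B → P B A .] }  — reduce
  I10: { [A → P .] }  — reduce
  I11: { [B → . B a ,], [B → . P B A], [B → . P P], [B → B a . ,], [P → . a B ,], [P → . c c], [P → . c], [P → a . B ,] }  — shift
  I12: { [A → c . B ,], [B → . B a ,], [B → . P B A], [B → . P P], [P → . a B ,], [P → . c c], [P → . c], [P → c . c], [P → c .] }  — shift, reduce
  I13: { [A → c B . ,], [B → B . a ,] }  — shift
  I14: { [P → c . c], [P → c .], [P → c c .] }  — shift, 2 reduces
  I15: { [A → c B , .] }  — reduce
  I16: { [B → B a . ,] }  — shift
  I17: { [B → B a , .] }  — reduce
  I18: { [P → a B , .] }  — reduce

I3 contains reduce item [P → c .] and shift item [P → c . c] — shift-reduce conflict.
I8 contains reduce item [B → P P .] and shift items [P → . a B ,], [P → . c], [P → . c c] — shift-reduce conflict.
I12 contains reduce item [P → c .] and shift items [P → . a B ,], [P → . c], [P → . c c], [P → c . c] — shift-reduce conflict.
I14 contains reduce items [P → c .], [P → c c .] and shift item [P → c . c] — shift-reduce conflict.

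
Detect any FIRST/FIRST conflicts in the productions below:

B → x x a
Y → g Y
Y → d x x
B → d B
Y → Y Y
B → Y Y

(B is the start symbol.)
A FIRST/FIRST conflict occurs when two productions N → α and N → β for the same non-terminal have FIRST(α) ∩ FIRST(β) ≠ ∅ (with ε ∈ FIRST of a nullable right-hand side, so two nullable alternatives also conflict).

FIRST sets of the non-terminals at (or reachable through a nullable prefix from) the front of some alternative:
  FIRST(Y) = { 'd', 'g' }

Productions for B:
  B → x x a: FIRST = { 'x' }
  B → d B: FIRST = { 'd' }
  B → Y Y: FIRST = { 'd', 'g' }
Productions for Y:
  Y → g Y: FIRST = { 'g' }
  Y → d x x: FIRST = { 'd' }
  Y → Y Y: FIRST = { 'd', 'g' }

Conflict for B: B → d B and B → Y Y
  Overlap: { 'd' }
Conflict for Y: Y → g Y and Y → Y Y
  Overlap: { 'g' }
Conflict for Y: Y → d x x and Y → Y Y
  Overlap: { 'd' }

Answer: Yes. B → d B / B → Y Y on { 'd' }; Y → g Y / Y → Y Y on { 'g' }; Y → d x x / Y → Y Y on { 'd' }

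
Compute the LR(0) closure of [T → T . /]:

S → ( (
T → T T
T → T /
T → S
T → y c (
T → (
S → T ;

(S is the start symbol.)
{ [T → T . /] }

Start with: [T → T . /]
The dot precedes the terminal '/', so nothing is added.

CLOSURE = { [T → T . /] }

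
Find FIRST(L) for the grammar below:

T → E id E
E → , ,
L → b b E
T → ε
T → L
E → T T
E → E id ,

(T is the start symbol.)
To compute FIRST(L), examine every production with L on the left-hand side, reading each right-hand side left to right until a non-nullable symbol is reached.

From L → b b E:
  - b is a terminal: add 'b' and stop

Collecting: FIRST(L) = { 'b' }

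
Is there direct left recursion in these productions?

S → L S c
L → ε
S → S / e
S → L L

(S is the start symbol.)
Yes, S is left-recursive

Direct left recursion occurs when N → N α for some non-terminal N (the right-hand side begins with the left-hand side itself).

S → L S c: starts with L
L → ε: starts with ε
S → S / e: LEFT RECURSIVE (starts with S)
S → L L: starts with L

The grammar has direct left recursion on: S.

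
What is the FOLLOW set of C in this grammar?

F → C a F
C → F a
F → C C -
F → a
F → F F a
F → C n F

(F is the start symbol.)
{ '-', 'a', 'n' }

In F → C a F: C is followed by a F, add FIRST(a F) \ {ε} = { 'a' }
In F → C C -: C is followed by C '-', add FIRST(C '-') \ {ε} = { 'a' }
In F → C C -: C is followed by '-', add FIRST('-') \ {ε} = { '-' }
In F → C n F: C is followed by n F, add FIRST(n F) \ {ε} = { 'n' }

Taking the union: FOLLOW(C) = { '-', 'a', 'n' }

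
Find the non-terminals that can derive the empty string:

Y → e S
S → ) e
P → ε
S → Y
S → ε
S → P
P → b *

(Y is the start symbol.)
{ 'P', 'S' }

A non-terminal is nullable if it can derive ε (the empty string): either it has an ε-production, or it has a production whose right-hand side consists entirely of nullable non-terminals.

ε-productions: P → ε, S → ε
So P, S are immediately nullable.
No further non-terminal can be added: every production for the remaining non-terminals contains a terminal or a non-nullable non-terminal.
Nullable = { 'P', 'S' }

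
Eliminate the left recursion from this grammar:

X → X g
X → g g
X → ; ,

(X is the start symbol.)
X is directly left-recursive. The standard transformation for
  A → A α₁ | ... | A α_m | β₁ | ... | β_n
is
  A  → β₁ A' | ... | β_n A'
  A' → α₁ A' | ... | α_m A' | ε

X → g g becomes X → g g X'
X → ; , becomes X → ; , X'
X → X g becomes X' → g X'
Add X' → ε

Resulting grammar:
X → g g X'
X → ; , X'
X' → g X'
X' → ε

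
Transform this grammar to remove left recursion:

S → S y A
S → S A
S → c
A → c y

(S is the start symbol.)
S → c S'
S' → y A S'
S' → A S'
S' → ε
A → c y

S is directly left-recursive. The standard transformation for
  A → A α₁ | ... | A α_m | β₁ | ... | β_n
is
  A  → β₁ A' | ... | β_n A'
  A' → α₁ A' | ... | α_m A' | ε

S → c becomes S → c S'
S → S y A becomes S' → y A S'
S → S A becomes S' → A S'
Add S' → ε

Productions for other non-terminals are unchanged:
  A → c y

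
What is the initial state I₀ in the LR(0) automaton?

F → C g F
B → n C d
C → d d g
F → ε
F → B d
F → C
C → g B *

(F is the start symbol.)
{ [B → . n C d], [C → . d d g], [C → . g B *], [F → . B d], [F → . C g F], [F → . C], [F → .], [F' → . F] }

First, augment the grammar with F' → F
I₀ = CLOSURE({ [F' → . F] }):
  [F' → . F] has the dot before F: add [F → . C g F], [F → .], [F → . B d], [F → . C]
  [F → . C g F] has the dot before C: add [C → . d d g], [C → . g B *]
  [F → . B d] has the dot before B: add [B → . n C d]
No further items can be added.

I₀ = { [B → . n C d], [C → . d d g], [C → . g B *], [F → . B d], [F → . C g F], [F → . C], [F → .], [F' → . F] }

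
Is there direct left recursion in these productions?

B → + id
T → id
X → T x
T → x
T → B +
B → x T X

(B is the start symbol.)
B → + id: starts with '+'
T → id: starts with id
X → T x: starts with T
T → x: starts with x
T → B +: starts with B
B → x T X: starts with x

No direct left recursion found.

Answer: No direct left recursion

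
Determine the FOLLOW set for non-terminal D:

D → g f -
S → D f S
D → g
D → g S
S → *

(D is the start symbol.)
{ $, 'f' }

To compute FOLLOW(D), find every occurrence of D on a right-hand side N → α D β: add FIRST(β) \ {ε}, and if β is empty or nullable also add FOLLOW(N). Iterate to a fixed point.

D is the start symbol, so $ ∈ FOLLOW(D).
In S → D f S: D is followed by f S, add FIRST(f S) \ {ε} = { 'f' }

Taking the union: FOLLOW(D) = { $, 'f' }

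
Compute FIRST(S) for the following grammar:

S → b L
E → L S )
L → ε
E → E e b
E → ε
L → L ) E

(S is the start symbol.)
{ 'b' }

To compute FIRST(S), examine every production with S on the left-hand side, reading each right-hand side left to right until a non-nullable symbol is reached.

From S → b L:
  - b is a terminal: add 'b' and stop

Collecting: FIRST(S) = { 'b' }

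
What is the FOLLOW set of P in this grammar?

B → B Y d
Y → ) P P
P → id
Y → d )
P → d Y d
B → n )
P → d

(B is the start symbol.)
{ 'd', 'id' }

In Y → ) P P: P is followed by P, add FIRST(P) \ {ε} = { 'd', 'id' }
In Y → ) P P: P is at the end, add FOLLOW(Y)

The FOLLOW sets referred to above (computed the same way, to a fixed point):
  FOLLOW(Y) = { 'd' }

Taking the union: FOLLOW(P) = { 'd', 'id' }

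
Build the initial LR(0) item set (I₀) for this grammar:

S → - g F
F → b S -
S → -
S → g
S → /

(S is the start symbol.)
{ [S → . - g F], [S → . -], [S → . /], [S → . g], [S' → . S] }

First, augment the grammar with S' → S
I₀ = CLOSURE({ [S' → . S] }):
  [S' → . S] has the dot before S: add [S → . - g F], [S → . -], [S → . g], [S → . /]
No further items can be added.

I₀ = { [S → . - g F], [S → . -], [S → . /], [S → . g], [S' → . S] }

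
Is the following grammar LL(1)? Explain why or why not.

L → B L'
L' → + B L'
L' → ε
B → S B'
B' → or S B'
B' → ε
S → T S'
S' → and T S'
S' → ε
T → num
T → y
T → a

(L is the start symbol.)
Relevant sets:
  FOLLOW(L') = { $ }
  FOLLOW(B') = { $, '+' }
  FOLLOW(S') = { $, '+', 'or' }

For L':
  PREDICT(L' → '+' B L') = { '+' }
  PREDICT(L' → ε) = { $ }
For B':
  PREDICT(B' → or S B') = { 'or' }
  PREDICT(B' → ε) = { $, '+' }
For S':
  PREDICT(S' → and T S') = { 'and' }
  PREDICT(S' → ε) = { $, '+', 'or' }
For T:
  PREDICT(T → num) = { 'num' }
  PREDICT(T → y) = { 'y' }
  PREDICT(T → a) = { 'a' }
L, B, S have a single production, so nothing to check there.

All predict sets are disjoint. The grammar IS LL(1).

Answer: Yes, the grammar is LL(1).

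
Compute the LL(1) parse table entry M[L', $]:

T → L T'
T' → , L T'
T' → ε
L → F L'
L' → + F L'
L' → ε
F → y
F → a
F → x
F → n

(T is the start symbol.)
L' → ε

To find M[L', $], we find productions for L' where $ is in the predict set (PREDICT(N → α) = (FIRST(α) \ {ε}) ∪ (FOLLOW(N) if α ⇒* ε)).

Relevant sets:
  FOLLOW(L') = { $, ',' }

L' → + F L': PREDICT = { '+' }
L' → ε: PREDICT = { $, ',' }
  $ is in predict set, so this production goes in M[L', $]

M[L', $] = L' → ε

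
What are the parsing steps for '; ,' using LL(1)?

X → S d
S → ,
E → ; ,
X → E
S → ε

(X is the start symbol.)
LL(1) parsing maintains a stack (initially the start symbol over $) and the input. At each step: if the stack top is a terminal, match it against the current input token; if it is a non-terminal N, replace it with the RHS of M[N, lookahead] (the unique production whose predict set contains the lookahead).

Stack is shown with the top on the left.

Stack  Input  Action
--------------------
X $    ; , $  output X → E
E $    ; , $  output E → ; ,
; , $  ; , $  match ';'
, $    , $    match ','
$      $      accept

The string is accepted.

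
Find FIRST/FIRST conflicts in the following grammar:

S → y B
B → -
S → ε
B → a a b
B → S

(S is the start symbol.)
FIRST sets of the non-terminals at (or reachable through a nullable prefix from) the front of some alternative:
  FIRST(S) = { 'y', ε }

Productions for S:
  S → y B: FIRST = { 'y' }
  S → ε: FIRST = { ε }
Productions for B:
  B → -: FIRST = { '-' }
  B → a a b: FIRST = { 'a' }
  B → S: FIRST = { 'y', ε }

All alternatives of each non-terminal have pairwise disjoint FIRST sets.

Answer: No FIRST/FIRST conflicts.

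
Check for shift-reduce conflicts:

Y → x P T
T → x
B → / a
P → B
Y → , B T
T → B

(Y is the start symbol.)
Augment with Y' → Y and build the canonical LR(0) collection (I0 = CLOSURE({[Y' → . Y]}), then GOTO on every symbol after a dot until no new states appear). It has 13 states:
  I0: { [Y → . , B T], [Y → . x P T], [Y' → . Y] }  — shift
  I1: { [B → . / a], [Y → , . B T] }  — shift
  I2: { [Y' → Y .] }  — accept
  I3: { [B → . / a], [P → . B], [Y → x . P T] }  — shift
  I4: { [B → / . a] }  — shift
  I5: { [P → B .] }  — reduce
  I6: { [B → . / a], [T → . B], [T → . x], [Y → x P . T] }  — shift
  I7: { [T → B .] }  — reduce
  I8: { [Y → x P T .] }  — reduce
  I9: { [T → x .] }  — reduce
  I10: { [B → / a .] }  — reduce
  I11: { [B → . / a], [T → . B], [T → . x], [Y → , B . T] }  — shift
  I12: { [Y → , B T .] }  — reduce

No state contains both a complete item and a shift item.

Answer: No shift-reduce conflicts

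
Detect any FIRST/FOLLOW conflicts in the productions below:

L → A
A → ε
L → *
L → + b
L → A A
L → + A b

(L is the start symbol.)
No FIRST/FOLLOW conflicts.

A FIRST/FOLLOW conflict occurs when a non-terminal N has a nullable alternative N → β (β ⇒* ε) and another alternative N → α with FIRST(α) ∩ FOLLOW(N) ≠ ∅: on such a lookahead the parser cannot decide between expanding α and letting N vanish via β.

Nullable non-terminals: A, L.
FIRST sets used below: FIRST(A) = { ε }
A has a nullable alternative but only one production, so nothing to check.

L: nullable alternative(s) L → A, L → A A; FOLLOW(L) = { $ }
  L → A: FIRST \ {ε} = { } — disjoint from FOLLOW(L)
  L → *: FIRST \ {ε} = { '*' } — disjoint from FOLLOW(L)
  L → + b: FIRST \ {ε} = { '+' } — disjoint from FOLLOW(L)
  L → A A: FIRST \ {ε} = { } — disjoint from FOLLOW(L)
  L → + A b: FIRST \ {ε} = { '+' } — disjoint from FOLLOW(L)

No FIRST/FOLLOW conflicts found.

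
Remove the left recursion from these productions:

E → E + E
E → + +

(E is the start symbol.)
E is directly left-recursive. The standard transformation for
  A → A α₁ | ... | A α_m | β₁ | ... | β_n
is
  A  → β₁ A' | ... | β_n A'
  A' → α₁ A' | ... | α_m A' | ε

E → + + becomes E → + + E'
E → E + E becomes E' → + E E'
Add E' → ε

Resulting grammar:
E → + + E'
E' → + E E'
E' → ε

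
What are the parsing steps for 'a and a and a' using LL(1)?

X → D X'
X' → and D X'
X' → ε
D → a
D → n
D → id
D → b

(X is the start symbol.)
Stack is shown with the top on the left.

Stack       Input            Action
-----------------------------------
X $         a and a and a $  output X → D X'
D X' $      a and a and a $  output D → a
a X' $      a and a and a $  match 'a'
X' $        and a and a $    output X' → and D X'
and D X' $  and a and a $    match 'and'
D X' $      a and a $        output D → a
a X' $      a and a $        match 'a'
X' $        and a $          output X' → and D X'
and D X' $  and a $          match 'and'
D X' $      a $              output D → a
a X' $      a $              match 'a'
X' $        $                output X' → ε
$           $                accept

The string is accepted.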